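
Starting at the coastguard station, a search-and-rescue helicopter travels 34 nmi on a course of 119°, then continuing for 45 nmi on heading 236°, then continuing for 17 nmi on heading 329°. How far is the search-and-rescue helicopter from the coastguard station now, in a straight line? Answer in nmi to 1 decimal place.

31.6 nmi

Leg 1 (119°, 34 nmi): east 34 sin 119° = 29.74, north 34 cos 119° = -16.48
Leg 2 (236°, 45 nmi): east 45 sin 236° = -37.31, north 45 cos 236° = -25.16
Leg 3 (329°, 17 nmi): east 17 sin 329° = -8.76, north 17 cos 329° = 14.57
Net: -16.33 east, -27.08 north. Distance = √((-16.33)² + (-27.08)²) = 31.616 nmi.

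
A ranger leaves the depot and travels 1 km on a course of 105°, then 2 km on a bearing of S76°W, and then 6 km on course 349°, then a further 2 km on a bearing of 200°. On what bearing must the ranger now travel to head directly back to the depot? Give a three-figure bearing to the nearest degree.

Leg 1 (105°, 1 km): east 1 sin 105° = 0.97, north 1 cos 105° = -0.26
Leg 2 (S76°W, 2 km): east 2 sin 256° = -1.94, north 2 cos 256° = -0.48
Leg 3 (349°, 6 km): east 6 sin 349° = -1.14, north 6 cos 349° = 5.89
Leg 4 (200°, 2 km): east 2 sin 200° = -0.68, north 2 cos 200° = -1.88
Net displacement: -2.80 east, 3.27 north. Direction back to start is (2.80, -3.27): bearing = atan2(2.80, -3.27) mod 360° = 139.37° ≈ 139°.

139°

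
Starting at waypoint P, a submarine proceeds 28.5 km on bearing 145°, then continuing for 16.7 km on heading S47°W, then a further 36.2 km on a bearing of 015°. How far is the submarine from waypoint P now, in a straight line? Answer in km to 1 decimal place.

Leg 1 (145°, 28.5 km): east 28.5 sin 145° = 16.35, north 28.5 cos 145° = -23.35
Leg 2 (S47°W, 16.7 km): east 16.7 sin 227° = -12.21, north 16.7 cos 227° = -11.39
Leg 3 (015°, 36.2 km): east 36.2 sin 15° = 9.37, north 36.2 cos 15° = 34.97
Net: 13.50 east, 0.23 north. Distance = √((13.50)² + (0.23)²) = 13.505 km.

13.5 km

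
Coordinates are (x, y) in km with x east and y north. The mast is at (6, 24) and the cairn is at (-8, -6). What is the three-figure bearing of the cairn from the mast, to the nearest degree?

205°

Δeast = -8 − 6 = -14.00; Δnorth = -6 − 24 = -30.00.
Bearing = atan2(Δeast, Δnorth) mod 360° = 205.02° ≈ 205°.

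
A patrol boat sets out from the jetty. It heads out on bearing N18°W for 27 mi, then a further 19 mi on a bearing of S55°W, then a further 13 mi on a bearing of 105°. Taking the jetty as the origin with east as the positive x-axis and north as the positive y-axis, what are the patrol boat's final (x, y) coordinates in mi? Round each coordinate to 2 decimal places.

(-11.35, 11.42)

Leg 1 (N18°W, 27 mi): east 27 sin 342° = -8.34, north 27 cos 342° = 25.68
Leg 2 (S55°W, 19 mi): east 19 sin 235° = -15.56, north 19 cos 235° = -10.90
Leg 3 (105°, 13 mi): east 13 sin 105° = 12.56, north 13 cos 105° = -3.36
Summing: -11.35 mi east, 11.42 mi north → (-11.35, 11.42).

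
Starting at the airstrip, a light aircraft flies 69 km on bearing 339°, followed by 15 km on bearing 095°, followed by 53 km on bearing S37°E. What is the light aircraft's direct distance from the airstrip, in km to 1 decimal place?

30.3 km

Leg 1 (339°, 69 km): east 69 sin 339° = -24.73, north 69 cos 339° = 64.42
Leg 2 (095°, 15 km): east 15 sin 95° = 14.94, north 15 cos 95° = -1.31
Leg 3 (S37°E, 53 km): east 53 sin 143° = 31.90, north 53 cos 143° = -42.33
Net: 22.11 east, 20.78 north. Distance = √((22.11)² + (20.78)²) = 30.345 km.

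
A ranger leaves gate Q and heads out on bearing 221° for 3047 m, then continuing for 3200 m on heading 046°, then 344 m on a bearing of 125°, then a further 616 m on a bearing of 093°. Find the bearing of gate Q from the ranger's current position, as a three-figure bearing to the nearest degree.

284°

Leg 1 (221°, 3047 m): east 3047 sin 221° = -1999.01, north 3047 cos 221° = -2299.60
Leg 2 (046°, 3200 m): east 3200 sin 46° = 2301.89, north 3200 cos 46° = 2222.91
Leg 3 (125°, 344 m): east 344 sin 125° = 281.79, north 344 cos 125° = -197.31
Leg 4 (093°, 616 m): east 616 sin 93° = 615.16, north 616 cos 93° = -32.24
Net displacement: 1199.82 east, -306.24 north. Direction back to start is (-1199.82, 306.24): bearing = atan2(-1199.82, 306.24) mod 360° = 284.32° ≈ 284°.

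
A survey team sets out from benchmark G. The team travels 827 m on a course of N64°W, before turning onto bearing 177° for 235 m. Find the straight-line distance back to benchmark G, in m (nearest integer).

742 m

Leg 1 (N64°W, 827 m): east 827 sin 296° = -743.30, north 827 cos 296° = 362.53
Leg 2 (177°, 235 m): east 235 sin 177° = 12.30, north 235 cos 177° = -234.68
Net: -731.00 east, 127.85 north. Distance = √((-731.00)² + (127.85)²) = 742.101 m.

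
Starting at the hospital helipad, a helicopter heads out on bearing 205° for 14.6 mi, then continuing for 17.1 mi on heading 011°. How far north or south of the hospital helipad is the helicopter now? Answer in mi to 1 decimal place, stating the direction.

Leg 1 (205°, 14.6 mi): east 14.6 sin 205° = -6.17, north 14.6 cos 205° = -13.23
Leg 2 (011°, 17.1 mi): east 17.1 sin 11° = 3.26, north 17.1 cos 11° = 16.79
Net north component: 3.55 mi.

3.6 mi north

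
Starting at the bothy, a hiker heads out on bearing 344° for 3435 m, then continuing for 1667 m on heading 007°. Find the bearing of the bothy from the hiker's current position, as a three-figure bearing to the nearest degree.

171°

Leg 1 (344°, 3435 m): east 3435 sin 344° = -946.81, north 3435 cos 344° = 3301.93
Leg 2 (007°, 1667 m): east 1667 sin 7° = 203.16, north 1667 cos 7° = 1654.57
Net displacement: -743.66 east, 4956.51 north. Direction back to start is (743.66, -4956.51): bearing = atan2(743.66, -4956.51) mod 360° = 171.47° ≈ 171°.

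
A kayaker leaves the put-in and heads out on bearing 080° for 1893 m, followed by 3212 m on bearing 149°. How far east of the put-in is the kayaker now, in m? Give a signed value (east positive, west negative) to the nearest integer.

Leg 1 (080°, 1893 m): east 1893 sin 80° = 1864.24, north 1893 cos 80° = 328.72
Leg 2 (149°, 3212 m): east 3212 sin 149° = 1654.30, north 3212 cos 149° = -2753.22
Net east component: 3518.54 m.

3519 m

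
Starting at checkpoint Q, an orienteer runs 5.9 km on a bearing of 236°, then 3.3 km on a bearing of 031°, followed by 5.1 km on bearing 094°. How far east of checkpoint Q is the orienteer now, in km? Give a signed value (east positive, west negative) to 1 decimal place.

1.9 km

Leg 1 (236°, 5.9 km): east 5.9 sin 236° = -4.89, north 5.9 cos 236° = -3.30
Leg 2 (031°, 3.3 km): east 3.3 sin 31° = 1.70, north 3.3 cos 31° = 2.83
Leg 3 (094°, 5.1 km): east 5.1 sin 94° = 5.09, north 5.1 cos 94° = -0.36
Net east component: 1.90 km.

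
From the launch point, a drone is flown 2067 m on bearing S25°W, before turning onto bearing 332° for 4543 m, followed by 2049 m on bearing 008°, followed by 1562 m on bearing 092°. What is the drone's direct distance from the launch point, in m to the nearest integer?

4273 m

Leg 1 (S25°W, 2067 m): east 2067 sin 205° = -873.55, north 2067 cos 205° = -1873.34
Leg 2 (332°, 4543 m): east 4543 sin 332° = -2132.81, north 4543 cos 332° = 4011.23
Leg 3 (008°, 2049 m): east 2049 sin 8° = 285.17, north 2049 cos 8° = 2029.06
Leg 4 (092°, 1562 m): east 1562 sin 92° = 1561.05, north 1562 cos 92° = -54.51
Net: -1160.15 east, 4112.44 north. Distance = √((-1160.15)² + (4112.44)²) = 4272.949 m.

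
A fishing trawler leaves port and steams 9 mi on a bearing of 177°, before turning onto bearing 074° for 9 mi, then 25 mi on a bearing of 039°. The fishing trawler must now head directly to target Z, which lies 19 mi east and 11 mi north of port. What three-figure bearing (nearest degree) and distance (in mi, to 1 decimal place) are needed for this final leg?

Leg 1 (177°, 9 mi): east 9 sin 177° = 0.47, north 9 cos 177° = -8.99
Leg 2 (074°, 9 mi): east 9 sin 74° = 8.65, north 9 cos 74° = 2.48
Leg 3 (039°, 25 mi): east 25 sin 39° = 15.73, north 25 cos 39° = 19.43
Current position: (24.86, 12.92). Target: (19, 11). Remaining: Δeast = -5.86, Δnorth = -1.92.
Bearing = atan2(-5.86, -1.92) mod 360° = 251.83°; distance = √((-5.86)² + (-1.92)²) = 6.163 mi.

252°, 6.2 mi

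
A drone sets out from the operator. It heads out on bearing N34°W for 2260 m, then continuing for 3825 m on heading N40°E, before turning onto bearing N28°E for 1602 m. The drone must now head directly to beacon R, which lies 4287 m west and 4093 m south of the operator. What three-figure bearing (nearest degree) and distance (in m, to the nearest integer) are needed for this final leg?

211°, 12049 m

Leg 1 (N34°W, 2260 m): east 2260 sin 326° = -1263.78, north 2260 cos 326° = 1873.62
Leg 2 (N40°E, 3825 m): east 3825 sin 40° = 2458.66, north 3825 cos 40° = 2930.12
Leg 3 (N28°E, 1602 m): east 1602 sin 28° = 752.09, north 1602 cos 28° = 1414.48
Current position: (1946.98, 6218.23). Target: (-4287, -4093). Remaining: Δeast = -6233.98, Δnorth = -10311.23.
Bearing = atan2(-6233.98, -10311.23) mod 360° = 211.16°; distance = √((-6233.98)² + (-10311.23)²) = 12049.229 m.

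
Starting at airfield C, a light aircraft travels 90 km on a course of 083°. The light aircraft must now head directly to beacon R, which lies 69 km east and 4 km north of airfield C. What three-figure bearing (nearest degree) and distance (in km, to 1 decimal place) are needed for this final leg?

Leg 1 (083°, 90 km): east 90 sin 83° = 89.33, north 90 cos 83° = 10.97
Current position: (89.33, 10.97). Target: (69, 4). Remaining: Δeast = -20.33, Δnorth = -6.97.
Bearing = atan2(-20.33, -6.97) mod 360° = 251.08°; distance = √((-20.33)² + (-6.97)²) = 21.490 km.

251°, 21.5 km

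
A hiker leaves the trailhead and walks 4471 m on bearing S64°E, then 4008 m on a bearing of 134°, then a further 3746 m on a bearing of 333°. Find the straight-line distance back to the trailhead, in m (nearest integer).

5388 m

Leg 1 (S64°E, 4471 m): east 4471 sin 116° = 4018.51, north 4471 cos 116° = -1959.96
Leg 2 (134°, 4008 m): east 4008 sin 134° = 2883.11, north 4008 cos 134° = -2784.19
Leg 3 (333°, 3746 m): east 3746 sin 333° = -1700.65, north 3746 cos 333° = 3337.71
Net: 5200.97 east, -1406.44 north. Distance = √((5200.97)² + (-1406.44)²) = 5387.782 m.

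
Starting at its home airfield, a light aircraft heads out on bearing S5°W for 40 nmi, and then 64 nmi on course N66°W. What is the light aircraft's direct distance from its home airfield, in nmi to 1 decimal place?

63.5 nmi

Leg 1 (S5°W, 40 nmi): east 40 sin 185° = -3.49, north 40 cos 185° = -39.85
Leg 2 (N66°W, 64 nmi): east 64 sin 294° = -58.47, north 64 cos 294° = 26.03
Net: -61.95 east, -13.82 north. Distance = √((-61.95)² + (-13.82)²) = 63.475 nmi.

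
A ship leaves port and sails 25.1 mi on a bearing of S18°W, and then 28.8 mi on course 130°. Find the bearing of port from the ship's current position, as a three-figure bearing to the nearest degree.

341°

Leg 1 (S18°W, 25.1 mi): east 25.1 sin 198° = -7.76, north 25.1 cos 198° = -23.87
Leg 2 (130°, 28.8 mi): east 28.8 sin 130° = 22.06, north 28.8 cos 130° = -18.51
Net displacement: 14.31 east, -42.38 north. Direction back to start is (-14.31, 42.38): bearing = atan2(-14.31, 42.38) mod 360° = 341.35° ≈ 341°.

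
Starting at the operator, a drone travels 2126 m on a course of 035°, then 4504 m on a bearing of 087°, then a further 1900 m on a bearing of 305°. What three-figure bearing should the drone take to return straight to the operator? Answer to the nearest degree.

234°

Leg 1 (035°, 2126 m): east 2126 sin 35° = 1219.42, north 2126 cos 35° = 1741.52
Leg 2 (087°, 4504 m): east 4504 sin 87° = 4497.83, north 4504 cos 87° = 235.72
Leg 3 (305°, 1900 m): east 1900 sin 305° = -1556.39, north 1900 cos 305° = 1089.80
Net displacement: 4160.86 east, 3067.03 north. Direction back to start is (-4160.86, -3067.03): bearing = atan2(-4160.86, -3067.03) mod 360° = 233.61° ≈ 234°.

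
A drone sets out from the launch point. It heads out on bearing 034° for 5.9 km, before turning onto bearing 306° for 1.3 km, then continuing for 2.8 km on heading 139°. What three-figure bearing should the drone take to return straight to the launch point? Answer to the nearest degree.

229°

Leg 1 (034°, 5.9 km): east 5.9 sin 34° = 3.30, north 5.9 cos 34° = 4.89
Leg 2 (306°, 1.3 km): east 1.3 sin 306° = -1.05, north 1.3 cos 306° = 0.76
Leg 3 (139°, 2.8 km): east 2.8 sin 139° = 1.84, north 2.8 cos 139° = -2.11
Net displacement: 4.08 east, 3.54 north. Direction back to start is (-4.08, -3.54): bearing = atan2(-4.08, -3.54) mod 360° = 229.07° ≈ 229°.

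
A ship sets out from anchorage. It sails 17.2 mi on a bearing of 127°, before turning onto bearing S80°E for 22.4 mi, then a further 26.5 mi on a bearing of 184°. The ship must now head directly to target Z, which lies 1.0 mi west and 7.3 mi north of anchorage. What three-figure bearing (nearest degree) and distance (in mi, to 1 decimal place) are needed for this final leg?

Leg 1 (127°, 17.2 mi): east 17.2 sin 127° = 13.74, north 17.2 cos 127° = -10.35
Leg 2 (S80°E, 22.4 mi): east 22.4 sin 100° = 22.06, north 22.4 cos 100° = -3.89
Leg 3 (184°, 26.5 mi): east 26.5 sin 184° = -1.85, north 26.5 cos 184° = -26.44
Current position: (33.95, -40.68). Target: (-1.0, 7.3). Remaining: Δeast = -34.95, Δnorth = 47.98.
Bearing = atan2(-34.95, 47.98) mod 360° = 323.93°; distance = √((-34.95)² + (47.98)²) = 59.355 mi.

324°, 59.4 mi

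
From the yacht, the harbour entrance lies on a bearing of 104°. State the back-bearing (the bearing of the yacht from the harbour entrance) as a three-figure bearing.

Back-bearing = 104° + 180° = 284°.

284°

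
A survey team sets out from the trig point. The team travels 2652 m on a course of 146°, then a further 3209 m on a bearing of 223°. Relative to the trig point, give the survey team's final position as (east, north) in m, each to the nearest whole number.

Leg 1 (146°, 2652 m): east 2652 sin 146° = 1482.98, north 2652 cos 146° = -2198.61
Leg 2 (223°, 3209 m): east 3209 sin 223° = -2188.53, north 3209 cos 223° = -2346.91
Summing: -705.55 m east, -4545.52 m north → (-706, -4546).

(-706, -4546)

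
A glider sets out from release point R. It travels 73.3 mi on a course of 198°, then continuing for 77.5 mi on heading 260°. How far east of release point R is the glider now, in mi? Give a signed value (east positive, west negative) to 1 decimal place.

Leg 1 (198°, 73.3 mi): east 73.3 sin 198° = -22.65, north 73.3 cos 198° = -69.71
Leg 2 (260°, 77.5 mi): east 77.5 sin 260° = -76.32, north 77.5 cos 260° = -13.46
Net east component: -98.97 mi.

-99.0 mi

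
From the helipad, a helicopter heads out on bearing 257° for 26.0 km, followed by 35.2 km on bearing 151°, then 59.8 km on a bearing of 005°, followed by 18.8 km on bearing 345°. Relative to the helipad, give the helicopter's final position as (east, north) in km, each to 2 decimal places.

(-7.92, 41.10)

Leg 1 (257°, 26.0 km): east 26.0 sin 257° = -25.33, north 26.0 cos 257° = -5.85
Leg 2 (151°, 35.2 km): east 35.2 sin 151° = 17.07, north 35.2 cos 151° = -30.79
Leg 3 (005°, 59.8 km): east 59.8 sin 5° = 5.21, north 59.8 cos 5° = 59.57
Leg 4 (345°, 18.8 km): east 18.8 sin 345° = -4.87, north 18.8 cos 345° = 18.16
Summing: -7.92 km east, 41.10 km north → (-7.92, 41.10).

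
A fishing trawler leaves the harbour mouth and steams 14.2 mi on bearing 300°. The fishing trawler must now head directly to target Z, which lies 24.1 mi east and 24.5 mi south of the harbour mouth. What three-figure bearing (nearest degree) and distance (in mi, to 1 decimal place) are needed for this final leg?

Leg 1 (300°, 14.2 mi): east 14.2 sin 300° = -12.30, north 14.2 cos 300° = 7.10
Current position: (-12.30, 7.10). Target: (24.1, -24.5). Remaining: Δeast = 36.40, Δnorth = -31.60.
Bearing = atan2(36.40, -31.60) mod 360° = 130.96°; distance = √((36.40)² + (-31.60)²) = 48.201 mi.

131°, 48.2 mi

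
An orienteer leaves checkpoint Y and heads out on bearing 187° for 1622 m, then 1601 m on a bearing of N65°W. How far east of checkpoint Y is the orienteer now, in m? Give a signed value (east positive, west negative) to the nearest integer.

-1649 m

Leg 1 (187°, 1622 m): east 1622 sin 187° = -197.67, north 1622 cos 187° = -1609.91
Leg 2 (N65°W, 1601 m): east 1601 sin 295° = -1451.00, north 1601 cos 295° = 676.61
Net east component: -1648.67 m.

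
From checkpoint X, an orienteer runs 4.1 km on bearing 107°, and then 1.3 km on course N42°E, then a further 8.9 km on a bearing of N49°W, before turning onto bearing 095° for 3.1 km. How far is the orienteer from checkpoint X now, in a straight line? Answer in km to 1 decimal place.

5.5 km

Leg 1 (107°, 4.1 km): east 4.1 sin 107° = 3.92, north 4.1 cos 107° = -1.20
Leg 2 (N42°E, 1.3 km): east 1.3 sin 42° = 0.87, north 1.3 cos 42° = 0.97
Leg 3 (N49°W, 8.9 km): east 8.9 sin 311° = -6.72, north 8.9 cos 311° = 5.84
Leg 4 (095°, 3.1 km): east 3.1 sin 95° = 3.09, north 3.1 cos 95° = -0.27
Net: 1.16 east, 5.34 north. Distance = √((1.16)² + (5.34)²) = 5.461 km.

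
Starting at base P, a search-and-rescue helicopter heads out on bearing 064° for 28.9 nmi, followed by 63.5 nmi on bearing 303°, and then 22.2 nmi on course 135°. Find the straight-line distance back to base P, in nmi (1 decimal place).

33.6 nmi

Leg 1 (064°, 28.9 nmi): east 28.9 sin 64° = 25.98, north 28.9 cos 64° = 12.67
Leg 2 (303°, 63.5 nmi): east 63.5 sin 303° = -53.26, north 63.5 cos 303° = 34.58
Leg 3 (135°, 22.2 nmi): east 22.2 sin 135° = 15.70, north 22.2 cos 135° = -15.70
Net: -11.58 east, 31.56 north. Distance = √((-11.58)² + (31.56)²) = 33.614 nmi.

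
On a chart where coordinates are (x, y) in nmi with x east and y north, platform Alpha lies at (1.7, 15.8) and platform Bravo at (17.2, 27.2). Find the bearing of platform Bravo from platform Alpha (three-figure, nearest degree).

Δeast = 17.2 − 1.7 = 15.50; Δnorth = 27.2 − 15.8 = 11.40.
Bearing = atan2(Δeast, Δnorth) mod 360° = 53.67° ≈ 054°.

054°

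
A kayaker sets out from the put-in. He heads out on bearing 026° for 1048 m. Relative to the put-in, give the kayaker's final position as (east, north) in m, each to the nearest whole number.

(459, 942)

Leg 1 (026°, 1048 m): east 1048 sin 26° = 459.41, north 1048 cos 26° = 941.94
Summing: 459.41 m east, 941.94 m north → (459, 942).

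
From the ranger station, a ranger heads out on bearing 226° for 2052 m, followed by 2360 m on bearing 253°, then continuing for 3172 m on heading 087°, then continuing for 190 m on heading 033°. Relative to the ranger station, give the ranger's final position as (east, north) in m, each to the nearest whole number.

(-462, -1790)

Leg 1 (226°, 2052 m): east 2052 sin 226° = -1476.09, north 2052 cos 226° = -1425.44
Leg 2 (253°, 2360 m): east 2360 sin 253° = -2256.88, north 2360 cos 253° = -690.00
Leg 3 (087°, 3172 m): east 3172 sin 87° = 3167.65, north 3172 cos 87° = 166.01
Leg 4 (033°, 190 m): east 190 sin 33° = 103.48, north 190 cos 33° = 159.35
Summing: -461.83 m east, -1790.08 m north → (-462, -1790).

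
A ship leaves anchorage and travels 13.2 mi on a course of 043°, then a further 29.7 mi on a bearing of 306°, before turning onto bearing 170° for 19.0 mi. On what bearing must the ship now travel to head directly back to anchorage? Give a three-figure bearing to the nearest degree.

Leg 1 (043°, 13.2 mi): east 13.2 sin 43° = 9.00, north 13.2 cos 43° = 9.65
Leg 2 (306°, 29.7 mi): east 29.7 sin 306° = -24.03, north 29.7 cos 306° = 17.46
Leg 3 (170°, 19.0 mi): east 19.0 sin 170° = 3.30, north 19.0 cos 170° = -18.71
Net displacement: -11.73 east, 8.40 north. Direction back to start is (11.73, -8.40): bearing = atan2(11.73, -8.40) mod 360° = 125.62° ≈ 126°.

126°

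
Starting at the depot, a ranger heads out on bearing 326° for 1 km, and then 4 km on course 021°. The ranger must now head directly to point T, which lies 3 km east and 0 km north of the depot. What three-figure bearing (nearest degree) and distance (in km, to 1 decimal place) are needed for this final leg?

155°, 5.0 km

Leg 1 (326°, 1 km): east 1 sin 326° = -0.56, north 1 cos 326° = 0.83
Leg 2 (021°, 4 km): east 4 sin 21° = 1.43, north 4 cos 21° = 3.73
Current position: (0.87, 4.56). Target: (3, 0). Remaining: Δeast = 2.13, Δnorth = -4.56.
Bearing = atan2(2.13, -4.56) mod 360° = 155.02°; distance = √((2.13)² + (-4.56)²) = 5.034 km.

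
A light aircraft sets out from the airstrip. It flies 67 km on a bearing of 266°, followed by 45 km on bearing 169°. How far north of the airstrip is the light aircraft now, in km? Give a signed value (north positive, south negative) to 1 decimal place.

Leg 1 (266°, 67 km): east 67 sin 266° = -66.84, north 67 cos 266° = -4.67
Leg 2 (169°, 45 km): east 45 sin 169° = 8.59, north 45 cos 169° = -44.17
Net north component: -48.85 km.

-48.8 km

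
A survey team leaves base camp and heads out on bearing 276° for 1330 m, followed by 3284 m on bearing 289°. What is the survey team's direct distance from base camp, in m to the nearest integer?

4590 m

Leg 1 (276°, 1330 m): east 1330 sin 276° = -1322.71, north 1330 cos 276° = 139.02
Leg 2 (289°, 3284 m): east 3284 sin 289° = -3105.08, north 3284 cos 289° = 1069.17
Net: -4427.80 east, 1208.19 north. Distance = √((-4427.80)² + (1208.19)²) = 4589.674 m.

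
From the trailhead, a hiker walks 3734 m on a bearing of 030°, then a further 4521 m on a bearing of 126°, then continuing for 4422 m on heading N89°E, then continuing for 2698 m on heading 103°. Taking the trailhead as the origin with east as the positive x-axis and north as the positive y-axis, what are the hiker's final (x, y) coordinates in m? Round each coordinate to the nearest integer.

Leg 1 (030°, 3734 m): east 3734 sin 30° = 1867.00, north 3734 cos 30° = 3233.74
Leg 2 (126°, 4521 m): east 4521 sin 126° = 3657.57, north 4521 cos 126° = -2657.38
Leg 3 (N89°E, 4422 m): east 4422 sin 89° = 4421.33, north 4422 cos 89° = 77.17
Leg 4 (103°, 2698 m): east 2698 sin 103° = 2628.85, north 2698 cos 103° = -606.92
Summing: 12574.74 m east, 46.62 m north → (12575, 47).

(12575, 47)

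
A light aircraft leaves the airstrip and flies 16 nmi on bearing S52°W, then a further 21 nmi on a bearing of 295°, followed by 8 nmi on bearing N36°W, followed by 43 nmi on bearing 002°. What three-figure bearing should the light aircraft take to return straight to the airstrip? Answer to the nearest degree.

144°

Leg 1 (S52°W, 16 nmi): east 16 sin 232° = -12.61, north 16 cos 232° = -9.85
Leg 2 (295°, 21 nmi): east 21 sin 295° = -19.03, north 21 cos 295° = 8.87
Leg 3 (N36°W, 8 nmi): east 8 sin 324° = -4.70, north 8 cos 324° = 6.47
Leg 4 (002°, 43 nmi): east 43 sin 2° = 1.50, north 43 cos 2° = 42.97
Net displacement: -34.84 east, 48.47 north. Direction back to start is (34.84, -48.47): bearing = atan2(34.84, -48.47) mod 360° = 144.29° ≈ 144°.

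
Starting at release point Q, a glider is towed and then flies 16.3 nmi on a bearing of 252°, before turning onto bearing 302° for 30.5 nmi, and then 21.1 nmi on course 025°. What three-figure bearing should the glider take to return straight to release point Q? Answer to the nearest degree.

Leg 1 (252°, 16.3 nmi): east 16.3 sin 252° = -15.50, north 16.3 cos 252° = -5.04
Leg 2 (302°, 30.5 nmi): east 30.5 sin 302° = -25.87, north 30.5 cos 302° = 16.16
Leg 3 (025°, 21.1 nmi): east 21.1 sin 25° = 8.92, north 21.1 cos 25° = 19.12
Net displacement: -32.45 east, 30.25 north. Direction back to start is (32.45, -30.25): bearing = atan2(32.45, -30.25) mod 360° = 132.99° ≈ 133°.

133°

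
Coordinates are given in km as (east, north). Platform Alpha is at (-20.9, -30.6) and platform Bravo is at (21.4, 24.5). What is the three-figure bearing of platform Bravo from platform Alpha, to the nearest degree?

038°

Δeast = 21.4 − -20.9 = 42.30; Δnorth = 24.5 − -30.6 = 55.10.
Bearing = atan2(Δeast, Δnorth) mod 360° = 37.51° ≈ 038°.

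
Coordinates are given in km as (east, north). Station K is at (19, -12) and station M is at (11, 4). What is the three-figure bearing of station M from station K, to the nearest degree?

Δeast = 11 − 19 = -8.00; Δnorth = 4 − -12 = 16.00.
Bearing = atan2(Δeast, Δnorth) mod 360° = 333.43° ≈ 333°.

333°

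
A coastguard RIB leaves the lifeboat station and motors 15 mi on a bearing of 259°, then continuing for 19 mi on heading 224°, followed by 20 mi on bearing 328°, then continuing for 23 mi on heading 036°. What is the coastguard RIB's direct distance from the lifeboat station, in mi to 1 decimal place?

Leg 1 (259°, 15 mi): east 15 sin 259° = -14.72, north 15 cos 259° = -2.86
Leg 2 (224°, 19 mi): east 19 sin 224° = -13.20, north 19 cos 224° = -13.67
Leg 3 (328°, 20 mi): east 20 sin 328° = -10.60, north 20 cos 328° = 16.96
Leg 4 (036°, 23 mi): east 23 sin 36° = 13.52, north 23 cos 36° = 18.61
Net: -25.00 east, 19.04 north. Distance = √((-25.00)² + (19.04)²) = 31.426 mi.

31.4 mi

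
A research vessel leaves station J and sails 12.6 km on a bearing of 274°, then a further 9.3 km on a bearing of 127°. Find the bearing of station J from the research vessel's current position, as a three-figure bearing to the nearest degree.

047°

Leg 1 (274°, 12.6 km): east 12.6 sin 274° = -12.57, north 12.6 cos 274° = 0.88
Leg 2 (127°, 9.3 km): east 9.3 sin 127° = 7.43, north 9.3 cos 127° = -5.60
Net displacement: -5.14 east, -4.72 north. Direction back to start is (5.14, 4.72): bearing = atan2(5.14, 4.72) mod 360° = 47.46° ≈ 047°.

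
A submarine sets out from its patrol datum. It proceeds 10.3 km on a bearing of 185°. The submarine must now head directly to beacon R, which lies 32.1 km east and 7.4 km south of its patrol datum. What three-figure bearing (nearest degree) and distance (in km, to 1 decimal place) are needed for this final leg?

Leg 1 (185°, 10.3 km): east 10.3 sin 185° = -0.90, north 10.3 cos 185° = -10.26
Current position: (-0.90, -10.26). Target: (32.1, -7.4). Remaining: Δeast = 33.00, Δnorth = 2.86.
Bearing = atan2(33.00, 2.86) mod 360° = 85.05°; distance = √((33.00)² + (2.86)²) = 33.121 km.

085°, 33.1 km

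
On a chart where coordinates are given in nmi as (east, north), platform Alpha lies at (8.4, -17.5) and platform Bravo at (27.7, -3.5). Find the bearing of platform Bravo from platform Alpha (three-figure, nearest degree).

Δeast = 27.7 − 8.4 = 19.30; Δnorth = -3.5 − -17.5 = 14.00.
Bearing = atan2(Δeast, Δnorth) mod 360° = 54.04° ≈ 054°.

054°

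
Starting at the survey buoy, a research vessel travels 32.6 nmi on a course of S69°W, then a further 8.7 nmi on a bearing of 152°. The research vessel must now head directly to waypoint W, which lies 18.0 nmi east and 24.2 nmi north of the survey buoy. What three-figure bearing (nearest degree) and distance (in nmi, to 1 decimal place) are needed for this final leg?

046°, 62.2 nmi

Leg 1 (S69°W, 32.6 nmi): east 32.6 sin 249° = -30.43, north 32.6 cos 249° = -11.68
Leg 2 (152°, 8.7 nmi): east 8.7 sin 152° = 4.08, north 8.7 cos 152° = -7.68
Current position: (-26.35, -19.36). Target: (18.0, 24.2). Remaining: Δeast = 44.35, Δnorth = 43.56.
Bearing = atan2(44.35, 43.56) mod 360° = 45.51°; distance = √((44.35)² + (43.56)²) = 62.168 nmi.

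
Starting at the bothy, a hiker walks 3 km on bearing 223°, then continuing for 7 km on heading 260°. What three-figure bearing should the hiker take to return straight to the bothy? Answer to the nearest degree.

069°

Leg 1 (223°, 3 km): east 3 sin 223° = -2.05, north 3 cos 223° = -2.19
Leg 2 (260°, 7 km): east 7 sin 260° = -6.89, north 7 cos 260° = -1.22
Net displacement: -8.94 east, -3.41 north. Direction back to start is (8.94, 3.41): bearing = atan2(8.94, 3.41) mod 360° = 69.12° ≈ 069°.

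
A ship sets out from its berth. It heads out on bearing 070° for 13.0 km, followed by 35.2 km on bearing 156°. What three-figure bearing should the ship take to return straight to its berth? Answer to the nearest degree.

316°

Leg 1 (070°, 13.0 km): east 13.0 sin 70° = 12.22, north 13.0 cos 70° = 4.45
Leg 2 (156°, 35.2 km): east 35.2 sin 156° = 14.32, north 35.2 cos 156° = -32.16
Net displacement: 26.53 east, -27.71 north. Direction back to start is (-26.53, 27.71): bearing = atan2(-26.53, 27.71) mod 360° = 316.24° ≈ 316°.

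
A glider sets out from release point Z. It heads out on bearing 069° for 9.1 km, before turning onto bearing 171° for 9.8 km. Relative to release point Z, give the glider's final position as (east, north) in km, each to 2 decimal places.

Leg 1 (069°, 9.1 km): east 9.1 sin 69° = 8.50, north 9.1 cos 69° = 3.26
Leg 2 (171°, 9.8 km): east 9.8 sin 171° = 1.53, north 9.8 cos 171° = -9.68
Summing: 10.03 km east, -6.42 km north → (10.03, -6.42).

(10.03, -6.42)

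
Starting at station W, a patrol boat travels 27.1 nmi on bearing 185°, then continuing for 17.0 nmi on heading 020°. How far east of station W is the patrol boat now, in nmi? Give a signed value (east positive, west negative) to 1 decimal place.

3.5 nmi

Leg 1 (185°, 27.1 nmi): east 27.1 sin 185° = -2.36, north 27.1 cos 185° = -27.00
Leg 2 (020°, 17.0 nmi): east 17.0 sin 20° = 5.81, north 17.0 cos 20° = 15.97
Net east component: 3.45 nmi.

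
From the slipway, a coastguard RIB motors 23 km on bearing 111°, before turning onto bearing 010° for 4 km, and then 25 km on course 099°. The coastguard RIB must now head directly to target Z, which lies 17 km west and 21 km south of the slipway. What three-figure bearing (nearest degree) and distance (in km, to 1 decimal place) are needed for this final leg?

Leg 1 (111°, 23 km): east 23 sin 111° = 21.47, north 23 cos 111° = -8.24
Leg 2 (010°, 4 km): east 4 sin 10° = 0.69, north 4 cos 10° = 3.94
Leg 3 (099°, 25 km): east 25 sin 99° = 24.69, north 25 cos 99° = -3.91
Current position: (46.86, -8.21). Target: (-17, -21). Remaining: Δeast = -63.86, Δnorth = -12.79.
Bearing = atan2(-63.86, -12.79) mod 360° = 258.68°; distance = √((-63.86)² + (-12.79)²) = 65.127 km.

259°, 65.1 km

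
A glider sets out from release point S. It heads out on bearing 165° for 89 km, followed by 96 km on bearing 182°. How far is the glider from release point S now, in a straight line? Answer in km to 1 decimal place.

183.0 km

Leg 1 (165°, 89 km): east 89 sin 165° = 23.03, north 89 cos 165° = -85.97
Leg 2 (182°, 96 km): east 96 sin 182° = -3.35, north 96 cos 182° = -95.94
Net: 19.68 east, -181.91 north. Distance = √((19.68)² + (-181.91)²) = 182.971 km.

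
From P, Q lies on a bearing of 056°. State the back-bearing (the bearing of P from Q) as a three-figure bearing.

236°

Back-bearing = 056° + 180° = 236°.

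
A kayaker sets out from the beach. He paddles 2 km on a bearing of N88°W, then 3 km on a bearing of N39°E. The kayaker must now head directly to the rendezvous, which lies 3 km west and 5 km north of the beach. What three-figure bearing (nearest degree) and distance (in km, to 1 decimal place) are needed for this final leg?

312°, 3.9 km

Leg 1 (N88°W, 2 km): east 2 sin 272° = -2.00, north 2 cos 272° = 0.07
Leg 2 (N39°E, 3 km): east 3 sin 39° = 1.89, north 3 cos 39° = 2.33
Current position: (-0.11, 2.40). Target: (-3, 5). Remaining: Δeast = -2.89, Δnorth = 2.60.
Bearing = atan2(-2.89, 2.60) mod 360° = 311.97°; distance = √((-2.89)² + (2.60)²) = 3.886 km.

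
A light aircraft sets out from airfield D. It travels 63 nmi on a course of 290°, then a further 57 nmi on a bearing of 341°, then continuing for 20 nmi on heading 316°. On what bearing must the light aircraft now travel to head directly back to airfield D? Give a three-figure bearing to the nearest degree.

Leg 1 (290°, 63 nmi): east 63 sin 290° = -59.20, north 63 cos 290° = 21.55
Leg 2 (341°, 57 nmi): east 57 sin 341° = -18.56, north 57 cos 341° = 53.89
Leg 3 (316°, 20 nmi): east 20 sin 316° = -13.89, north 20 cos 316° = 14.39
Net displacement: -91.65 east, 89.83 north. Direction back to start is (91.65, -89.83): bearing = atan2(91.65, -89.83) mod 360° = 134.42° ≈ 134°.

134°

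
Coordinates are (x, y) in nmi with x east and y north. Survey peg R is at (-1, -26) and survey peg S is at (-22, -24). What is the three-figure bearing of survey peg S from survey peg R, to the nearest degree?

Δeast = -22 − -1 = -21.00; Δnorth = -24 − -26 = 2.00.
Bearing = atan2(Δeast, Δnorth) mod 360° = 275.44° ≈ 275°.

275°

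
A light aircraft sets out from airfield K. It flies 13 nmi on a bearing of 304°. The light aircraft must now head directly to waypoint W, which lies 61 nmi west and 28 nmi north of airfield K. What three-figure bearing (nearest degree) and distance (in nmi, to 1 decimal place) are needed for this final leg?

Leg 1 (304°, 13 nmi): east 13 sin 304° = -10.78, north 13 cos 304° = 7.27
Current position: (-10.78, 7.27). Target: (-61, 28). Remaining: Δeast = -50.22, Δnorth = 20.73.
Bearing = atan2(-50.22, 20.73) mod 360° = 292.43°; distance = √((-50.22)² + (20.73)²) = 54.333 nmi.

292°, 54.3 nmi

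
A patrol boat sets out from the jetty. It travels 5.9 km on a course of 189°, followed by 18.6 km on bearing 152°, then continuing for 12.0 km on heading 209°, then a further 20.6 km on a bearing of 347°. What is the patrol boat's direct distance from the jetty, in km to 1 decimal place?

Leg 1 (189°, 5.9 km): east 5.9 sin 189° = -0.92, north 5.9 cos 189° = -5.83
Leg 2 (152°, 18.6 km): east 18.6 sin 152° = 8.73, north 18.6 cos 152° = -16.42
Leg 3 (209°, 12.0 km): east 12.0 sin 209° = -5.82, north 12.0 cos 209° = -10.50
Leg 4 (347°, 20.6 km): east 20.6 sin 347° = -4.63, north 20.6 cos 347° = 20.07
Net: -2.64 east, -12.67 north. Distance = √((-2.64)² + (-12.67)²) = 12.946 km.

12.9 km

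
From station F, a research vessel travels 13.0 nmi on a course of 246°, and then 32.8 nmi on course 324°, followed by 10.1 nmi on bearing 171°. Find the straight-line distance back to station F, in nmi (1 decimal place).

Leg 1 (246°, 13.0 nmi): east 13.0 sin 246° = -11.88, north 13.0 cos 246° = -5.29
Leg 2 (324°, 32.8 nmi): east 32.8 sin 324° = -19.28, north 32.8 cos 324° = 26.54
Leg 3 (171°, 10.1 nmi): east 10.1 sin 171° = 1.58, north 10.1 cos 171° = -9.98
Net: -29.58 east, 11.27 north. Distance = √((-29.58)² + (11.27)²) = 31.651 nmi.

31.7 nmi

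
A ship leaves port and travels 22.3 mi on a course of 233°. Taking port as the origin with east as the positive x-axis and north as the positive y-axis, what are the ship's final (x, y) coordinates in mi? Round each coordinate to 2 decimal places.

Leg 1 (233°, 22.3 mi): east 22.3 sin 233° = -17.81, north 22.3 cos 233° = -13.42
Summing: -17.81 mi east, -13.42 mi north → (-17.81, -13.42).

(-17.81, -13.42)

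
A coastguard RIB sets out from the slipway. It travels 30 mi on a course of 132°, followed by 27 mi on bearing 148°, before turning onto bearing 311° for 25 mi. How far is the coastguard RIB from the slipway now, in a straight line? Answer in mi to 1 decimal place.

Leg 1 (132°, 30 mi): east 30 sin 132° = 22.29, north 30 cos 132° = -20.07
Leg 2 (148°, 27 mi): east 27 sin 148° = 14.31, north 27 cos 148° = -22.90
Leg 3 (311°, 25 mi): east 25 sin 311° = -18.87, north 25 cos 311° = 16.40
Net: 17.73 east, -26.57 north. Distance = √((17.73)² + (-26.57)²) = 31.945 mi.

31.9 mi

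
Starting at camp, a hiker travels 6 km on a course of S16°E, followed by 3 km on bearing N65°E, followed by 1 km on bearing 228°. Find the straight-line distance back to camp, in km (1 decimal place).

Leg 1 (S16°E, 6 km): east 6 sin 164° = 1.65, north 6 cos 164° = -5.77
Leg 2 (N65°E, 3 km): east 3 sin 65° = 2.72, north 3 cos 65° = 1.27
Leg 3 (228°, 1 km): east 1 sin 228° = -0.74, north 1 cos 228° = -0.67
Net: 3.63 east, -5.17 north. Distance = √((3.63)² + (-5.17)²) = 6.316 km.

6.3 km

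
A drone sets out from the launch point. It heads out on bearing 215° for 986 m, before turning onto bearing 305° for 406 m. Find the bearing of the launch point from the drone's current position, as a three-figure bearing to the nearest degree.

057°

Leg 1 (215°, 986 m): east 986 sin 215° = -565.55, north 986 cos 215° = -807.68
Leg 2 (305°, 406 m): east 406 sin 305° = -332.58, north 406 cos 305° = 232.87
Net displacement: -898.12 east, -574.81 north. Direction back to start is (898.12, 574.81): bearing = atan2(898.12, 574.81) mod 360° = 57.38° ≈ 057°.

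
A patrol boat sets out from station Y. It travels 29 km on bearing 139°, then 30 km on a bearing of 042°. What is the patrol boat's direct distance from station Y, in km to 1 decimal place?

39.1 km

Leg 1 (139°, 29 km): east 29 sin 139° = 19.03, north 29 cos 139° = -21.89
Leg 2 (042°, 30 km): east 30 sin 42° = 20.07, north 30 cos 42° = 22.29
Net: 39.10 east, 0.41 north. Distance = √((39.10)² + (0.41)²) = 39.102 km.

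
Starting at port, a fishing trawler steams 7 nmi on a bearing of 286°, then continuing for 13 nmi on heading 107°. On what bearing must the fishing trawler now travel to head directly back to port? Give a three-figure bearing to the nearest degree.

Leg 1 (286°, 7 nmi): east 7 sin 286° = -6.73, north 7 cos 286° = 1.93
Leg 2 (107°, 13 nmi): east 13 sin 107° = 12.43, north 13 cos 107° = -3.80
Net displacement: 5.70 east, -1.87 north. Direction back to start is (-5.70, 1.87): bearing = atan2(-5.70, 1.87) mod 360° = 288.17° ≈ 288°.

288°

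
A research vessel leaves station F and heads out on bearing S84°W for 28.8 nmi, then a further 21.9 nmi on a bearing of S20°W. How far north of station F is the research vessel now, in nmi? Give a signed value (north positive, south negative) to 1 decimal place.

-23.6 nmi

Leg 1 (S84°W, 28.8 nmi): east 28.8 sin 264° = -28.64, north 28.8 cos 264° = -3.01
Leg 2 (S20°W, 21.9 nmi): east 21.9 sin 200° = -7.49, north 21.9 cos 200° = -20.58
Net north component: -23.59 nmi.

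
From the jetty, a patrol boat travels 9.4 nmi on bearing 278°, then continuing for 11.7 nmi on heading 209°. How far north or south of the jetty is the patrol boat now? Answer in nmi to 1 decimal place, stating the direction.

8.9 nmi south

Leg 1 (278°, 9.4 nmi): east 9.4 sin 278° = -9.31, north 9.4 cos 278° = 1.31
Leg 2 (209°, 11.7 nmi): east 11.7 sin 209° = -5.67, north 11.7 cos 209° = -10.23
Net north component: -8.92 nmi.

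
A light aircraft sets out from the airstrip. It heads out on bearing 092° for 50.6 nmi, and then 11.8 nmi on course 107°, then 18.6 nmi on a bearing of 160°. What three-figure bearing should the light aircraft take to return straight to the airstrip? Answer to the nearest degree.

288°

Leg 1 (092°, 50.6 nmi): east 50.6 sin 92° = 50.57, north 50.6 cos 92° = -1.77
Leg 2 (107°, 11.8 nmi): east 11.8 sin 107° = 11.28, north 11.8 cos 107° = -3.45
Leg 3 (160°, 18.6 nmi): east 18.6 sin 160° = 6.36, north 18.6 cos 160° = -17.48
Net displacement: 68.22 east, -22.69 north. Direction back to start is (-68.22, 22.69): bearing = atan2(-68.22, 22.69) mod 360° = 288.40° ≈ 288°.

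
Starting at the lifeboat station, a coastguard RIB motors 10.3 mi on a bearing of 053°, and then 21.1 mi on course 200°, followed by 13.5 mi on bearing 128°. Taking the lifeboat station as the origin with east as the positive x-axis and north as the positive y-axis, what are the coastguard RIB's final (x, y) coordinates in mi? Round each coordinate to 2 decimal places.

(11.65, -21.94)

Leg 1 (053°, 10.3 mi): east 10.3 sin 53° = 8.23, north 10.3 cos 53° = 6.20
Leg 2 (200°, 21.1 mi): east 21.1 sin 200° = -7.22, north 21.1 cos 200° = -19.83
Leg 3 (128°, 13.5 mi): east 13.5 sin 128° = 10.64, north 13.5 cos 128° = -8.31
Summing: 11.65 mi east, -21.94 mi north → (11.65, -21.94).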